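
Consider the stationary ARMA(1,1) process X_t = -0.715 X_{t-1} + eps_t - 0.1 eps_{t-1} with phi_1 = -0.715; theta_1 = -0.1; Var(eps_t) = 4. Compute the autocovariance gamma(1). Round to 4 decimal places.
\gamma(1) = -7.1466

Multiply the model equation by X_{t-k} and take expectations. With theta_0 = psi_0 = 1 and psi_j the MA(infinity) weights, this gives
  gamma(k) - sum_i phi_i gamma(k-i) = c_k,
  c_k = sigma^2 * sum_{j=k..q} theta_j psi_{j-k}   (c_k = 0 for k > q),
using gamma(-m) = gamma(m).
psi-weights needed (psi_j = theta_j + sum_i phi_i psi_{j-i}):
  psi_1 = theta_1 + phi_1 = -0.1 + (-0.715) = -0.815
Right-hand sides:
  c_0 = sigma^2 (1 + theta_1 psi_1) = 4 * (1 + (-0.1)(-0.815)) = 4 * 1.0815 = 4.326
  c_1 = sigma^2 theta_1 = 4 * (-0.1) = -0.4
  c_2 = 0
Equations for k = 0 and k = 1 (AR order 1):
  gamma(0) = phi_1 gamma(1) + c_0
  gamma(1) = phi_1 gamma(0) + c_1
Substituting the second into the first: gamma(0) (1 - phi_1^2) = c_0 + phi_1 c_1, so
  gamma(0) = (c_0 + phi_1 c_1) / (1 - phi_1^2) = (4.326 + (-0.715)(-0.4)) / (1 - (-0.715)^2) = 4.612 / 0.488775 = 9.435834.
  gamma(1) = phi_1 gamma(0) + c_1 = (-0.715)(9.435834) + (-0.4) = -7.146622.
Therefore gamma(1) = -7.1466 (to 4 decimal places).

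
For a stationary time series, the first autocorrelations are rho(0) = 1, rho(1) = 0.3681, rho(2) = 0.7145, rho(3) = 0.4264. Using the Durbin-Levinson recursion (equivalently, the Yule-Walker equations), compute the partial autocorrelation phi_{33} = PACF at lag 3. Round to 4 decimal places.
\phi_{33} = 0.1951

The PACF at lag k is phi_{kk}, the last component of the solution
to the Yule-Walker system G_k phi = r_k where
  (G_k)_{ij} = rho(|i - j|), (r_k)_i = rho(i), i,j = 1..k.
Equivalently, Durbin-Levinson gives phi_{kk} iteratively:
  phi_{11} = rho(1)
  phi_{kk} = [rho(k) - sum_{j=1..k-1} phi_{k-1,j} rho(k-j)]
            / [1 - sum_{j=1..k-1} phi_{k-1,j} rho(j)],
  phi_{k,j} = phi_{k-1,j} - phi_{kk} phi_{k-1,k-j},  j = 1..k-1.
Step k = 1:
  phi_11 = rho(1) = 0.3681.
Step k = 2:
  phi_22 = [rho(2) - phi_11 rho(1)] / [1 - phi_11 rho(1)] = [0.7145 - (0.3681)(0.3681)] / [1 - (0.3681)(0.3681)]
         = 0.57900239 / 0.86450239 = 0.669752.
  Update: phi_21 = phi_11 - phi_22 phi_11 = 0.3681 - (0.669752)(0.3681) = 0.121564.
Step k = 3:
  phi_33 = [rho(3) - phi_21 rho(2) - phi_22 rho(1)] / [1 - phi_21 rho(1) - phi_22 rho(2)]
    numerator   = 0.4264 - (0.121564)(0.7145) - (0.669752)(0.3681) = 0.09300658
    denominator = 1 - (0.121564)(0.3681) - (0.669752)(0.7145) = 0.47671426
  phi_33 = 0.09300658 / 0.47671426 = 0.1951.
Therefore phi_{33} = 0.1951.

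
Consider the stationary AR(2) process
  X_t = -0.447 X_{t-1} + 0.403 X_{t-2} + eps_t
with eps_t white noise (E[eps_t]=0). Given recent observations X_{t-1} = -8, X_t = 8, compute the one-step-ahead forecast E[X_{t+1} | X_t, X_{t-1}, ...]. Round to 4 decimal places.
E[X_{t+1} \mid \mathcal F_t] = -6.8000

For an AR(p) model X_t = c + sum_i phi_i X_{t-i} + eps_t, the
one-step-ahead conditional mean is
  E[X_{t+1} | X_t, ...] = c + sum_i phi_i X_{t+1-i}.
Substitute known values:
  E[X_{t+1} | ...] = (-0.447) * (8) + (0.403) * (-8)
                   = -6.8000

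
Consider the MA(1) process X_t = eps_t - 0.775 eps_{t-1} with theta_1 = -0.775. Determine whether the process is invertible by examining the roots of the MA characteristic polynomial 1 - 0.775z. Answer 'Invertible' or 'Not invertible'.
\text{Invertible}

The MA(q) characteristic polynomial is P(z) = 1 - 0.775z.
Invertibility requires all roots to lie outside the unit circle, i.e. |z| > 1 for every root.
This is linear in z: 1 + (-0.775) z = 0  =>  z = -1/(-0.775) = 1.290323,  |z| = 1.290323.
Moduli of all roots: 1.2903.
All moduli strictly greater than 1? Yes.
Verdict: Invertible.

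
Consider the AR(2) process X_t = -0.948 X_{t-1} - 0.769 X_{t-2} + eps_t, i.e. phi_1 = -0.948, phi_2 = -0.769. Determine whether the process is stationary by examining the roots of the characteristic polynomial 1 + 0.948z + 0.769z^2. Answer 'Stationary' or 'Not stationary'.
\text{Stationary}

The AR(p) characteristic polynomial is P(z) = 1 + 0.948z + 0.769z^2.
Stationarity requires all roots to lie outside the unit circle, i.e. |z| > 1 for every root.
Set 1 + (0.948) z + (0.769) z^2 = 0, i.e. a z^2 + b z + c = 0 with a = 0.769, b = 0.948, c = 1.
Discriminant D = b^2 - 4ac = (0.948)^2 - 4*(0.769)*1 = 0.898704 - (3.076) = -2.177296.
D < 0, so the roots are the complex-conjugate pair z = (-b +/- i sqrt(-D)) / (2a) = -0.6164 +/- 0.9594i.
For a conjugate pair |z|^2 = z * conj(z) = (product of roots) = c/a = 1/(0.769) = 1.30039, so |z| = sqrt(1.30039) = 1.1403 for both roots.
Moduli of all roots: 1.1403, 1.1403.
All moduli strictly greater than 1? Yes.
Verdict: Stationary.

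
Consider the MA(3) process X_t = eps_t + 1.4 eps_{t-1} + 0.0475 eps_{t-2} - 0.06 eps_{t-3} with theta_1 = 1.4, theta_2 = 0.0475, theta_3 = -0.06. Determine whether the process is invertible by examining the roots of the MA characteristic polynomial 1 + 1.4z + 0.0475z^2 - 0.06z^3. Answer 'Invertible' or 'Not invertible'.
\text{Not invertible}

The MA(q) characteristic polynomial is P(z) = 1 + 1.4z + 0.0475z^2 - 0.06z^3.
Invertibility requires all roots to lie outside the unit circle, i.e. |z| > 1 for every root.
Degree 3: look for a simple real root z0 first, then factor out (1 - z/z0) and solve the remaining quadratic.
Testing z0 = -4: P(-4) = 1 + (1.4)(-4) + (0.0475)(-4)^2 + (-0.06)(-4)^3
  = 1 + (-5.6) + (0.76) + (3.84) = 0.  So z_0 = -4 is a root, |z_0| = 4.
Divide out the factor (1 + 0.25 z) = (1 - z/z0) (since 1/z0 = -0.25):
  P(z) = (1 + 0.25 z)(1 + (1.15) z + (-0.24) z^2)
  [check: z-coef 1.15 - (-0.25) = 1.4; z^2-coef -0.24 - (-0.25)(1.15) = 0.0475; z^3-coef -(-0.25)(-0.24) = -0.06.]
Remaining roots from the quadratic factor 1 + (1.15) z + (-0.24) z^2:
  Set 1 + (1.15) z + (-0.24) z^2 = 0, i.e. a z^2 + b z + c = 0 with a = -0.24, b = 1.15, c = 1.
  Discriminant D = b^2 - 4ac = (1.15)^2 - 4*(-0.24)*1 = 1.3225 - (-0.96) = 2.2825.
  D >= 0, so the roots are real: z = (-b +/- sqrt(D)) / (2a) = (-1.15 +/- 1.510794) / (-0.48).
    z_1 = (-1.15 + 1.510794) / (-0.48) = -0.7517,   |z_1| = 0.7517.
    z_2 = (-1.15 - 1.510794) / (-0.48) = 5.5433,   |z_2| = 5.5433.
Moduli of all roots: 4.0000, 0.7517, 5.5433.
All moduli strictly greater than 1? No.
Verdict: Not invertible.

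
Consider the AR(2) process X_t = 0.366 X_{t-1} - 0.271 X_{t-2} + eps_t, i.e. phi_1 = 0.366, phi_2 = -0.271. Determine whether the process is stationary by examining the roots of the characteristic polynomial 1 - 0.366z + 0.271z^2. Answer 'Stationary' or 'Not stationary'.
\text{Stationary}

The AR(p) characteristic polynomial is P(z) = 1 - 0.366z + 0.271z^2.
Stationarity requires all roots to lie outside the unit circle, i.e. |z| > 1 for every root.
Set 1 + (-0.366) z + (0.271) z^2 = 0, i.e. a z^2 + b z + c = 0 with a = 0.271, b = -0.366, c = 1.
Discriminant D = b^2 - 4ac = (-0.366)^2 - 4*(0.271)*1 = 0.133956 - (1.084) = -0.950044.
D < 0, so the roots are the complex-conjugate pair z = (-b +/- i sqrt(-D)) / (2a) = 0.6753 +/- 1.7983i.
For a conjugate pair |z|^2 = z * conj(z) = (product of roots) = c/a = 1/(0.271) = 3.690037, so |z| = sqrt(3.690037) = 1.9209 for both roots.
Moduli of all roots: 1.9209, 1.9209.
All moduli strictly greater than 1? Yes.
Verdict: Stationary.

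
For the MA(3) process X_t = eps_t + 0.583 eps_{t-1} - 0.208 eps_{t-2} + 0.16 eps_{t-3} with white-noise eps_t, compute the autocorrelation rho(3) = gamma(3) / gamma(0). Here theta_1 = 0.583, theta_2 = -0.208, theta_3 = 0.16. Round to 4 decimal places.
\rho(3) = 0.1136

For an MA(q) process with theta_0 = 1, the autocovariance is
  gamma(k) = sigma^2 * sum_{i=0..q-k} theta_i * theta_{i+k},
and rho(k) = gamma(k) / gamma(0). Sigma^2 cancels.
  numerator   = (1)*(0.16) = 0.16.
  denominator = (1)^2 + (0.583)^2 + (-0.208)^2 + (0.16)^2 = 1.408753.
  rho(3) = 0.16 / 1.408753 = 0.1136.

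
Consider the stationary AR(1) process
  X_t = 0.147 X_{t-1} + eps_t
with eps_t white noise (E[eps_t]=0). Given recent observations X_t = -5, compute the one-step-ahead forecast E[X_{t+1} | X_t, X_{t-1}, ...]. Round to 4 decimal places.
E[X_{t+1} \mid \mathcal F_t] = -0.7350

For an AR(p) model X_t = c + sum_i phi_i X_{t-i} + eps_t, the
one-step-ahead conditional mean is
  E[X_{t+1} | X_t, ...] = c + sum_i phi_i X_{t+1-i}.
Substitute known values:
  E[X_{t+1} | ...] = (0.147) * (-5)
                   = -0.7350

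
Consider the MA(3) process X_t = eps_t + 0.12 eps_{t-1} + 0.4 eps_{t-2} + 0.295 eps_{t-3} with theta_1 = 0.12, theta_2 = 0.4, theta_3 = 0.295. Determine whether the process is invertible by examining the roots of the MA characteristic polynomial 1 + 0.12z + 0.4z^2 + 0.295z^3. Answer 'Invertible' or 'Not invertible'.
\text{Invertible}

The MA(q) characteristic polynomial is P(z) = 1 + 0.12z + 0.4z^2 + 0.295z^3.
Invertibility requires all roots to lie outside the unit circle, i.e. |z| > 1 for every root.
Degree 3: look for a simple real root z0 first, then factor out (1 - z/z0) and solve the remaining quadratic.
Testing z0 = -2: P(-2) = 1 + (0.12)(-2) + (0.4)(-2)^2 + (0.295)(-2)^3
  = 1 + (-0.24) + (1.6) + (-2.36) = 0.  So z_0 = -2 is a root, |z_0| = 2.
Divide out the factor (1 + 0.5 z) = (1 - z/z0) (since 1/z0 = -0.5):
  P(z) = (1 + 0.5 z)(1 + (-0.38) z + (0.59) z^2)
  [check: z-coef -0.38 - (-0.5) = 0.12; z^2-coef 0.59 - (-0.5)(-0.38) = 0.4; z^3-coef -(-0.5)(0.59) = 0.295.]
Remaining roots from the quadratic factor 1 + (-0.38) z + (0.59) z^2:
  Set 1 + (-0.38) z + (0.59) z^2 = 0, i.e. a z^2 + b z + c = 0 with a = 0.59, b = -0.38, c = 1.
  Discriminant D = b^2 - 4ac = (-0.38)^2 - 4*(0.59)*1 = 0.1444 - (2.36) = -2.2156.
  D < 0, so the roots are the complex-conjugate pair z = (-b +/- i sqrt(-D)) / (2a) = 0.322 +/- 1.2614i.
  For a conjugate pair |z|^2 = z * conj(z) = (product of roots) = c/a = 1/(0.59) = 1.694915, so |z| = sqrt(1.694915) = 1.3019 for both roots.
Moduli of all roots: 2.0000, 1.3019, 1.3019.
All moduli strictly greater than 1? Yes.
Verdict: Invertible.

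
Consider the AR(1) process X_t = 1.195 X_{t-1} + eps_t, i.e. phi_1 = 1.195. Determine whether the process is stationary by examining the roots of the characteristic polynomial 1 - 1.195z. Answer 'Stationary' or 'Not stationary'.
\text{Not stationary}

The AR(p) characteristic polynomial is P(z) = 1 - 1.195z.
Stationarity requires all roots to lie outside the unit circle, i.e. |z| > 1 for every root.
This is linear in z: 1 + (-1.195) z = 0  =>  z = -1/(-1.195) = 0.83682,  |z| = 0.83682.
Moduli of all roots: 0.8368.
All moduli strictly greater than 1? No.
Verdict: Not stationary.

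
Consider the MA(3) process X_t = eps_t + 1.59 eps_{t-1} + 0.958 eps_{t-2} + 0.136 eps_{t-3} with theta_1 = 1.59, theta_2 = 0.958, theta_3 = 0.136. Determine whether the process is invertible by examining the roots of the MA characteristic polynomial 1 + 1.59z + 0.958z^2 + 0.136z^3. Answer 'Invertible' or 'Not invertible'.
\text{Invertible}

The MA(q) characteristic polynomial is P(z) = 1 + 1.59z + 0.958z^2 + 0.136z^3.
Invertibility requires all roots to lie outside the unit circle, i.e. |z| > 1 for every root.
Degree 3: look for a simple real root z0 first, then factor out (1 - z/z0) and solve the remaining quadratic.
Testing z0 = -5: P(-5) = 1 + (1.59)(-5) + (0.958)(-5)^2 + (0.136)(-5)^3
  = 1 + (-7.95) + (23.95) + (-17) = 0.  So z_0 = -5 is a root, |z_0| = 5.
Divide out the factor (1 + 0.2 z) = (1 - z/z0) (since 1/z0 = -0.2):
  P(z) = (1 + 0.2 z)(1 + (1.39) z + (0.68) z^2)
  [check: z-coef 1.39 - (-0.2) = 1.59; z^2-coef 0.68 - (-0.2)(1.39) = 0.958; z^3-coef -(-0.2)(0.68) = 0.136.]
Remaining roots from the quadratic factor 1 + (1.39) z + (0.68) z^2:
  Set 1 + (1.39) z + (0.68) z^2 = 0, i.e. a z^2 + b z + c = 0 with a = 0.68, b = 1.39, c = 1.
  Discriminant D = b^2 - 4ac = (1.39)^2 - 4*(0.68)*1 = 1.9321 - (2.72) = -0.7879.
  D < 0, so the roots are the complex-conjugate pair z = (-b +/- i sqrt(-D)) / (2a) = -1.0221 +/- 0.6527i.
  For a conjugate pair |z|^2 = z * conj(z) = (product of roots) = c/a = 1/(0.68) = 1.470588, so |z| = sqrt(1.470588) = 1.2127 for both roots.
Moduli of all roots: 5.0000, 1.2127, 1.2127.
All moduli strictly greater than 1? Yes.
Verdict: Invertible.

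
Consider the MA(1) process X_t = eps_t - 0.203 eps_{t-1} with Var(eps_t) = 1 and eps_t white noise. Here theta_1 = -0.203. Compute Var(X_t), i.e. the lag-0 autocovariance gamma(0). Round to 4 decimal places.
\gamma(0) = 1.0412

For an MA(q) process X_t = eps_t + sum_i theta_i eps_{t-i} with
Var(eps_t) = sigma^2, the variance is
  gamma(0) = sigma^2 * (1 + sum_i theta_i^2).
  sum_i theta_i^2 = (-0.203)^2 = 0.041209.
  gamma(0) = 1 * (1 + 0.041209) = 1 * 1.041209 = 1.041209, which rounds to 1.0412.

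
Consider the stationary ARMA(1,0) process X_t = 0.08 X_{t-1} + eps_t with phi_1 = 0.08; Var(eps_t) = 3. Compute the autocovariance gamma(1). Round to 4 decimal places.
\gamma(1) = 0.2415

Multiply the model equation by X_{t-k} and take expectations. With theta_0 = psi_0 = 1 and psi_j the MA(infinity) weights, this gives
  gamma(k) - sum_i phi_i gamma(k-i) = c_k,
  c_k = sigma^2 * sum_{j=k..q} theta_j psi_{j-k}   (c_k = 0 for k > q),
using gamma(-m) = gamma(m).
Pure AR (q = 0): c_0 = sigma^2 = 3, c_k = 0 for k >= 1.
Equations for k = 0 and k = 1 (AR order 1):
  gamma(0) = phi_1 gamma(1) + c_0
  gamma(1) = phi_1 gamma(0) + c_1
Substituting the second into the first: gamma(0) (1 - phi_1^2) = c_0 + phi_1 c_1, so
  gamma(0) = c_0 / (1 - phi_1^2) = 3 / (1 - (0.08)^2) = 3 / 0.9936 = 3.019324.
  gamma(1) = phi_1 gamma(0) = (0.08)(3.019324) = 0.241546.
Therefore gamma(1) = 0.2415 (to 4 decimal places).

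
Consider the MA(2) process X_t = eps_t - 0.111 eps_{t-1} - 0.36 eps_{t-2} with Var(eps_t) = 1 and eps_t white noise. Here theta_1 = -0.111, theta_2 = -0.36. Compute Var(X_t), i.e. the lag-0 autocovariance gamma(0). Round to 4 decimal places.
\gamma(0) = 1.1419

For an MA(q) process X_t = eps_t + sum_i theta_i eps_{t-i} with
Var(eps_t) = sigma^2, the variance is
  gamma(0) = sigma^2 * (1 + sum_i theta_i^2).
  sum_i theta_i^2 = (-0.111)^2 + (-0.36)^2 = 0.012321 + 0.1296 = 0.141921.
  gamma(0) = 1 * (1 + 0.141921) = 1 * 1.141921 = 1.141921, which rounds to 1.1419.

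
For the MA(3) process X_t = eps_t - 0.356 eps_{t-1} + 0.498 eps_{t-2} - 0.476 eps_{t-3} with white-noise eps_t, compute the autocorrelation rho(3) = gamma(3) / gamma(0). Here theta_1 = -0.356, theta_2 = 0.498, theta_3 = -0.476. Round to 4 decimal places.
\rho(3) = -0.2973

For an MA(q) process with theta_0 = 1, the autocovariance is
  gamma(k) = sigma^2 * sum_{i=0..q-k} theta_i * theta_{i+k},
and rho(k) = gamma(k) / gamma(0). Sigma^2 cancels.
  numerator   = (1)*(-0.476) = -0.476.
  denominator = (1)^2 + (-0.356)^2 + (0.498)^2 + (-0.476)^2 = 1.601316.
  rho(3) = -0.476 / 1.601316 = -0.2973.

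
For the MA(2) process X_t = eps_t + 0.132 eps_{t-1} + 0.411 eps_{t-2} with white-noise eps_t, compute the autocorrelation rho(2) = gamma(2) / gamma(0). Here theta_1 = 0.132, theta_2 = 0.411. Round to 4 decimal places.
\rho(2) = 0.3464

For an MA(q) process with theta_0 = 1, the autocovariance is
  gamma(k) = sigma^2 * sum_{i=0..q-k} theta_i * theta_{i+k},
and rho(k) = gamma(k) / gamma(0). Sigma^2 cancels.
  numerator   = (1)*(0.411) = 0.411.
  denominator = (1)^2 + (0.132)^2 + (0.411)^2 = 1.186345.
  rho(2) = 0.411 / 1.186345 = 0.3464.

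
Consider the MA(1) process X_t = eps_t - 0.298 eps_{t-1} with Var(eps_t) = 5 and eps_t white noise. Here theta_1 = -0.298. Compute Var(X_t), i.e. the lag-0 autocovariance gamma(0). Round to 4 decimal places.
\gamma(0) = 5.4440

For an MA(q) process X_t = eps_t + sum_i theta_i eps_{t-i} with
Var(eps_t) = sigma^2, the variance is
  gamma(0) = sigma^2 * (1 + sum_i theta_i^2).
  sum_i theta_i^2 = (-0.298)^2 = 0.088804.
  gamma(0) = 5 * (1 + 0.088804) = 5 * 1.088804 = 5.44402, which rounds to 5.4440.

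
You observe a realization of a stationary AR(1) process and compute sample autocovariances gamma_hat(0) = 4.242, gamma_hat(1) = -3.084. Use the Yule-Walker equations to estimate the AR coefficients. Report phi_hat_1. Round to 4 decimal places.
\hat\phi_{1} = -0.7270

The Yule-Walker equations for an AR(p) process read, in matrix form,
  Gamma_p phi = r_p,   with   (Gamma_p)_{ij} = gamma(|i - j|),
                       (r_p)_i = gamma(i),   i,j = 1..p.
Substitute the sample gammas (Toeplitz matrix and right-hand side of size 1):
  Gamma_p = [[4.242]]
  r_p     = [-3.084]
With p = 1 this is the single equation gamma(0) phi_1 = gamma(1):
  phi_hat_1 = gamma(1) / gamma(0) = -3.084 / 4.242 = -0.7270.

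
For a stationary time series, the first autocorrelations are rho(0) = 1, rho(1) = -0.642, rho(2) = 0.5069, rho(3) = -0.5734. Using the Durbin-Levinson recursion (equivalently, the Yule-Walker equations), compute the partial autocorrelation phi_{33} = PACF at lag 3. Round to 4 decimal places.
\phi_{33} = -0.3440

The PACF at lag k is phi_{kk}, the last component of the solution
to the Yule-Walker system G_k phi = r_k where
  (G_k)_{ij} = rho(|i - j|), (r_k)_i = rho(i), i,j = 1..k.
Equivalently, Durbin-Levinson gives phi_{kk} iteratively:
  phi_{11} = rho(1)
  phi_{kk} = [rho(k) - sum_{j=1..k-1} phi_{k-1,j} rho(k-j)]
            / [1 - sum_{j=1..k-1} phi_{k-1,j} rho(j)],
  phi_{k,j} = phi_{k-1,j} - phi_{kk} phi_{k-1,k-j},  j = 1..k-1.
Step k = 1:
  phi_11 = rho(1) = -0.642.
Step k = 2:
  phi_22 = [rho(2) - phi_11 rho(1)] / [1 - phi_11 rho(1)] = [0.5069 - (-0.642)(-0.642)] / [1 - (-0.642)(-0.642)]
         = 0.094736 / 0.587836 = 0.161161.
  Update: phi_21 = phi_11 - phi_22 phi_11 = -0.642 - (0.161161)(-0.642) = -0.538535.
Step k = 3:
  phi_33 = [rho(3) - phi_21 rho(2) - phi_22 rho(1)] / [1 - phi_21 rho(1) - phi_22 rho(2)]
    numerator   = -0.5734 - (-0.538535)(0.5069) - (0.161161)(-0.642) = -0.19695156
    denominator = 1 - (-0.538535)(-0.642) - (0.161161)(0.5069) = 0.57256829
  phi_33 = -0.19695156 / 0.57256829 = -0.344.
Therefore phi_{33} = -0.3440.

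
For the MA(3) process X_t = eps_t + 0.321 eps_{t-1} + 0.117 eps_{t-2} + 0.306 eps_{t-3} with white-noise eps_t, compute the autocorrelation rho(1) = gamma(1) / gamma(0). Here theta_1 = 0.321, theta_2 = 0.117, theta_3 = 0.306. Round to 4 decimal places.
\rho(1) = 0.3258

For an MA(q) process with theta_0 = 1, the autocovariance is
  gamma(k) = sigma^2 * sum_{i=0..q-k} theta_i * theta_{i+k},
and rho(k) = gamma(k) / gamma(0). Sigma^2 cancels.
  numerator   = (1)*(0.321) + (0.321)*(0.117) + (0.117)*(0.306) = 0.394359.
  denominator = (1)^2 + (0.321)^2 + (0.117)^2 + (0.306)^2 = 1.210366.
  rho(1) = 0.394359 / 1.210366 = 0.3258.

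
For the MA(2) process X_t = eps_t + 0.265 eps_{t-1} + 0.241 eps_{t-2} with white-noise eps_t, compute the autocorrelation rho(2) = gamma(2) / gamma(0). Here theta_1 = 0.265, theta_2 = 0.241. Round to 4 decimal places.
\rho(2) = 0.2136

For an MA(q) process with theta_0 = 1, the autocovariance is
  gamma(k) = sigma^2 * sum_{i=0..q-k} theta_i * theta_{i+k},
and rho(k) = gamma(k) / gamma(0). Sigma^2 cancels.
  numerator   = (1)*(0.241) = 0.241.
  denominator = (1)^2 + (0.265)^2 + (0.241)^2 = 1.128306.
  rho(2) = 0.241 / 1.128306 = 0.2136.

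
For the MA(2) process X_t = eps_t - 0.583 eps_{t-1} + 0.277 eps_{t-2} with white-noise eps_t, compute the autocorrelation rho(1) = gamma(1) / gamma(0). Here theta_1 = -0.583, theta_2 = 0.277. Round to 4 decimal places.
\rho(1) = -0.5255

For an MA(q) process with theta_0 = 1, the autocovariance is
  gamma(k) = sigma^2 * sum_{i=0..q-k} theta_i * theta_{i+k},
and rho(k) = gamma(k) / gamma(0). Sigma^2 cancels.
  numerator   = (1)*(-0.583) + (-0.583)*(0.277) = -0.744491.
  denominator = (1)^2 + (-0.583)^2 + (0.277)^2 = 1.416618.
  rho(1) = -0.744491 / 1.416618 = -0.5255.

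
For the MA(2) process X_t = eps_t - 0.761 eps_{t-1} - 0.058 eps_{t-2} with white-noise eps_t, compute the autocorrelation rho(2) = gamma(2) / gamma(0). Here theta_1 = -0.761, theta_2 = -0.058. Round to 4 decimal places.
\rho(2) = -0.0367

For an MA(q) process with theta_0 = 1, the autocovariance is
  gamma(k) = sigma^2 * sum_{i=0..q-k} theta_i * theta_{i+k},
and rho(k) = gamma(k) / gamma(0). Sigma^2 cancels.
  numerator   = (1)*(-0.058) = -0.058.
  denominator = (1)^2 + (-0.761)^2 + (-0.058)^2 = 1.582485.
  rho(2) = -0.058 / 1.582485 = -0.0367.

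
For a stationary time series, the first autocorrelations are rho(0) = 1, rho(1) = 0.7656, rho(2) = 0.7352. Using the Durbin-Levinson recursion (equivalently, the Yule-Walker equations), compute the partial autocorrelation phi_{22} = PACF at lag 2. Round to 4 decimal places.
\phi_{22} = 0.3602

The PACF at lag k is phi_{kk}, the last component of the solution
to the Yule-Walker system G_k phi = r_k where
  (G_k)_{ij} = rho(|i - j|), (r_k)_i = rho(i), i,j = 1..k.
Equivalently, Durbin-Levinson gives phi_{kk} iteratively:
  phi_{11} = rho(1)
  phi_{kk} = [rho(k) - sum_{j=1..k-1} phi_{k-1,j} rho(k-j)]
            / [1 - sum_{j=1..k-1} phi_{k-1,j} rho(j)],
  phi_{k,j} = phi_{k-1,j} - phi_{kk} phi_{k-1,k-j},  j = 1..k-1.
Step k = 1:
  phi_11 = rho(1) = 0.7656.
Step k = 2:
  phi_22 = [rho(2) - phi_11 rho(1)] / [1 - phi_11 rho(1)] = [0.7352 - (0.7656)(0.7656)] / [1 - (0.7656)(0.7656)]
         = 0.14905664 / 0.41385664 = 0.3602.
Therefore phi_{22} = 0.3602.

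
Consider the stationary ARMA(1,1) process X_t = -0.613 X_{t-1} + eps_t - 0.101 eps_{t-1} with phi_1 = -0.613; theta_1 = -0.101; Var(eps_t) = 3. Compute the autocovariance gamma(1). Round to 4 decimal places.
\gamma(1) = -3.6439

Multiply the model equation by X_{t-k} and take expectations. With theta_0 = psi_0 = 1 and psi_j the MA(infinity) weights, this gives
  gamma(k) - sum_i phi_i gamma(k-i) = c_k,
  c_k = sigma^2 * sum_{j=k..q} theta_j psi_{j-k}   (c_k = 0 for k > q),
using gamma(-m) = gamma(m).
psi-weights needed (psi_j = theta_j + sum_i phi_i psi_{j-i}):
  psi_1 = theta_1 + phi_1 = -0.101 + (-0.613) = -0.714
Right-hand sides:
  c_0 = sigma^2 (1 + theta_1 psi_1) = 3 * (1 + (-0.101)(-0.714)) = 3 * 1.072114 = 3.216342
  c_1 = sigma^2 theta_1 = 3 * (-0.101) = -0.303
  c_2 = 0
Equations for k = 0 and k = 1 (AR order 1):
  gamma(0) = phi_1 gamma(1) + c_0
  gamma(1) = phi_1 gamma(0) + c_1
Substituting the second into the first: gamma(0) (1 - phi_1^2) = c_0 + phi_1 c_1, so
  gamma(0) = (c_0 + phi_1 c_1) / (1 - phi_1^2) = (3.216342 + (-0.613)(-0.303)) / (1 - (-0.613)^2) = 3.402081 / 0.624231 = 5.450035.
  gamma(1) = phi_1 gamma(0) + c_1 = (-0.613)(5.450035) + (-0.303) = -3.643872.
Therefore gamma(1) = -3.6439 (to 4 decimal places).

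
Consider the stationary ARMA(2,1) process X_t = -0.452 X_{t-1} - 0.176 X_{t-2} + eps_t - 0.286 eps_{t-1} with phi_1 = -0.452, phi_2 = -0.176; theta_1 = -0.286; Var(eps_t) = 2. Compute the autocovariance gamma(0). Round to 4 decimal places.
\gamma(0) = 3.1522

Multiply the model equation by X_{t-k} and take expectations. With theta_0 = psi_0 = 1 and psi_j the MA(infinity) weights, this gives
  gamma(k) - sum_i phi_i gamma(k-i) = c_k,
  c_k = sigma^2 * sum_{j=k..q} theta_j psi_{j-k}   (c_k = 0 for k > q),
using gamma(-m) = gamma(m).
psi-weights needed (psi_j = theta_j + sum_i phi_i psi_{j-i}):
  psi_1 = theta_1 + phi_1 = -0.286 + (-0.452) = -0.738
Right-hand sides:
  c_0 = sigma^2 (1 + theta_1 psi_1) = 2 * (1 + (-0.286)(-0.738)) = 2 * 1.211068 = 2.422136
  c_1 = sigma^2 theta_1 = 2 * (-0.286) = -0.572
  c_2 = 0
Equations for k = 0, 1, 2 (AR order 2, c_2 = 0):
  (E0) gamma(0) = phi_1 gamma(1) + phi_2 gamma(2) + c_0
  (E1) gamma(1) = phi_1 gamma(0) + phi_2 gamma(1) + c_1
  (E2) gamma(2) = phi_1 gamma(1) + phi_2 gamma(0)
From (E1): gamma(1) = A gamma(0) + B with
  A = phi_1 / (1 - phi_2) = -0.452 / 1.176 = -0.384354,   B = c_1 / (1 - phi_2) = -0.572 / 1.176 = -0.486395.
Insert (E2) into (E0): gamma(0) (1 - phi_2^2) = phi_1 (1 + phi_2) gamma(1) + c_0.
  phi_1 (1 + phi_2) = (-0.452)(0.824) = -0.372448,   1 - phi_2^2 = 0.969024.
Replace gamma(1) by A gamma(0) + B and collect gamma(0):
  gamma(0) [0.969024 - (-0.372448)(-0.384354)] = (-0.372448)(-0.486395) + 2.422136
  gamma(0) * 0.825872 = 2.603293
  gamma(0) = 2.603293 / 0.825872 = 3.152174.
Therefore gamma(0) = 3.1522 (to 4 decimal places).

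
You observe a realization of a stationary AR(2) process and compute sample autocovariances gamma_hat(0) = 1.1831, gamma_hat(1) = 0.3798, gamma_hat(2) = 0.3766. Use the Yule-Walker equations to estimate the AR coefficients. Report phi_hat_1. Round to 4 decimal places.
\hat\phi_{1} = 0.2440

The Yule-Walker equations for an AR(p) process read, in matrix form,
  Gamma_p phi = r_p,   with   (Gamma_p)_{ij} = gamma(|i - j|),
                       (r_p)_i = gamma(i),   i,j = 1..p.
Substitute the sample gammas (Toeplitz matrix and right-hand side of size 2):
  Gamma_p = [[1.1831, 0.3798], [0.3798, 1.1831]]
  r_p     = [0.3798, 0.3766]
Written out:
  1.1831 phi_1 + 0.3798 phi_2 = 0.3798
  0.3798 phi_1 + 1.1831 phi_2 = 0.3766
Solve by Cramer's rule:
  det = gamma(0)^2 - gamma(1)^2 = (1.1831)^2 - (0.3798)^2 = 1.39972561 - 0.14424804 = 1.25547757
  phi_hat_1 = [gamma(1) gamma(0) - gamma(1) gamma(2)] / det = [(0.3798)(1.1831) - (0.3798)(0.3766)] / 1.25547757 = 0.3063087 / 1.25547757 = 0.244
  phi_hat_2 = [gamma(0) gamma(2) - gamma(1)^2] / det = [(1.1831)(0.3766) - (0.3798)^2] / 1.25547757 = 0.30130742 / 1.25547757 = 0.24
So phi_hat = [0.2440, 0.2400].
Therefore phi_hat_1 = 0.2440.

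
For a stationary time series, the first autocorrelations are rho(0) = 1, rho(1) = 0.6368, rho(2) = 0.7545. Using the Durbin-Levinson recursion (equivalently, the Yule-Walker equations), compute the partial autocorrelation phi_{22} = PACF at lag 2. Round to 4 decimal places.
\phi_{22} = 0.5870

The PACF at lag k is phi_{kk}, the last component of the solution
to the Yule-Walker system G_k phi = r_k where
  (G_k)_{ij} = rho(|i - j|), (r_k)_i = rho(i), i,j = 1..k.
Equivalently, Durbin-Levinson gives phi_{kk} iteratively:
  phi_{11} = rho(1)
  phi_{kk} = [rho(k) - sum_{j=1..k-1} phi_{k-1,j} rho(k-j)]
            / [1 - sum_{j=1..k-1} phi_{k-1,j} rho(j)],
  phi_{k,j} = phi_{k-1,j} - phi_{kk} phi_{k-1,k-j},  j = 1..k-1.
Step k = 1:
  phi_11 = rho(1) = 0.6368.
Step k = 2:
  phi_22 = [rho(2) - phi_11 rho(1)] / [1 - phi_11 rho(1)] = [0.7545 - (0.6368)(0.6368)] / [1 - (0.6368)(0.6368)]
         = 0.34898576 / 0.59448576 = 0.587.
Therefore phi_{22} = 0.5870.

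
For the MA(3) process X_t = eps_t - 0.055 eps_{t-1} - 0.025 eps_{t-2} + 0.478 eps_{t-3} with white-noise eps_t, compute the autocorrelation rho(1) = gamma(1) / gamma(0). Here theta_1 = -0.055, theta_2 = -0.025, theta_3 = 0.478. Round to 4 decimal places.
\rho(1) = -0.0532

For an MA(q) process with theta_0 = 1, the autocovariance is
  gamma(k) = sigma^2 * sum_{i=0..q-k} theta_i * theta_{i+k},
and rho(k) = gamma(k) / gamma(0). Sigma^2 cancels.
  numerator   = (1)*(-0.055) + (-0.055)*(-0.025) + (-0.025)*(0.478) = -0.065575.
  denominator = (1)^2 + (-0.055)^2 + (-0.025)^2 + (0.478)^2 = 1.232134.
  rho(1) = -0.065575 / 1.232134 = -0.0532.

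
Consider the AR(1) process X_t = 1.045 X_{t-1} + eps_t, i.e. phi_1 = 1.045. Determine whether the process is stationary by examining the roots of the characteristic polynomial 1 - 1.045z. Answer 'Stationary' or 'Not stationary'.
\text{Not stationary}

The AR(p) characteristic polynomial is P(z) = 1 - 1.045z.
Stationarity requires all roots to lie outside the unit circle, i.e. |z| > 1 for every root.
This is linear in z: 1 + (-1.045) z = 0  =>  z = -1/(-1.045) = 0.956938,  |z| = 0.956938.
Moduli of all roots: 0.9569.
All moduli strictly greater than 1? No.
Verdict: Not stationary.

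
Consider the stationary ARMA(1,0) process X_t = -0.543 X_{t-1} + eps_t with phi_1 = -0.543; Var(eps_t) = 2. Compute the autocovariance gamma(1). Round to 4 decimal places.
\gamma(1) = -1.5401

Multiply the model equation by X_{t-k} and take expectations. With theta_0 = psi_0 = 1 and psi_j the MA(infinity) weights, this gives
  gamma(k) - sum_i phi_i gamma(k-i) = c_k,
  c_k = sigma^2 * sum_{j=k..q} theta_j psi_{j-k}   (c_k = 0 for k > q),
using gamma(-m) = gamma(m).
Pure AR (q = 0): c_0 = sigma^2 = 2, c_k = 0 for k >= 1.
Equations for k = 0 and k = 1 (AR order 1):
  gamma(0) = phi_1 gamma(1) + c_0
  gamma(1) = phi_1 gamma(0) + c_1
Substituting the second into the first: gamma(0) (1 - phi_1^2) = c_0 + phi_1 c_1, so
  gamma(0) = c_0 / (1 - phi_1^2) = 2 / (1 - (-0.543)^2) = 2 / 0.705151 = 2.836272.
  gamma(1) = phi_1 gamma(0) = (-0.543)(2.836272) = -1.540096.
Therefore gamma(1) = -1.5401 (to 4 decimal places).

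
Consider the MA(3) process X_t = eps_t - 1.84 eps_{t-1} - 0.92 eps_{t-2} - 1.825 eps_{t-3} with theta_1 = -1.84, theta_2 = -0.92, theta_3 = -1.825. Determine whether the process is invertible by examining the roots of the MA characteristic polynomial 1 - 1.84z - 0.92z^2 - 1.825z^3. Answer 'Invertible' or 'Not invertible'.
\text{Not invertible}

The MA(q) characteristic polynomial is P(z) = 1 - 1.84z - 0.92z^2 - 1.825z^3.
Invertibility requires all roots to lie outside the unit circle, i.e. |z| > 1 for every root.
Degree 3: look for a simple real root z0 first, then factor out (1 - z/z0) and solve the remaining quadratic.
Testing z0 = 0.4: P(0.4) = 1 + (-1.84)(0.4) + (-0.92)(0.4)^2 + (-1.825)(0.4)^3
  = 1 + (-0.736) + (-0.1472) + (-0.1168) = 0.  So z_0 = 0.4 is a root, |z_0| = 0.4.
Divide out the factor (1 - 2.5 z) = (1 - z/z0) (since 1/z0 = 2.5):
  P(z) = (1 - 2.5 z)(1 + (0.66) z + (0.73) z^2)
  [check: z-coef 0.66 - (2.5) = -1.84; z^2-coef 0.73 - (2.5)(0.66) = -0.92; z^3-coef -(2.5)(0.73) = -1.825.]
Remaining roots from the quadratic factor 1 + (0.66) z + (0.73) z^2:
  Set 1 + (0.66) z + (0.73) z^2 = 0, i.e. a z^2 + b z + c = 0 with a = 0.73, b = 0.66, c = 1.
  Discriminant D = b^2 - 4ac = (0.66)^2 - 4*(0.73)*1 = 0.4356 - (2.92) = -2.4844.
  D < 0, so the roots are the complex-conjugate pair z = (-b +/- i sqrt(-D)) / (2a) = -0.4521 +/- 1.0796i.
  For a conjugate pair |z|^2 = z * conj(z) = (product of roots) = c/a = 1/(0.73) = 1.369863, so |z| = sqrt(1.369863) = 1.1704 for both roots.
Moduli of all roots: 0.4000, 1.1704, 1.1704.
All moduli strictly greater than 1? No.
Verdict: Not invertible.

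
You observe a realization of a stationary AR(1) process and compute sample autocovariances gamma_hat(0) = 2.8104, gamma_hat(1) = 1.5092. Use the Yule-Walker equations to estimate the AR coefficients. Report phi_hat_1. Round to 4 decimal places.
\hat\phi_{1} = 0.5370

The Yule-Walker equations for an AR(p) process read, in matrix form,
  Gamma_p phi = r_p,   with   (Gamma_p)_{ij} = gamma(|i - j|),
                       (r_p)_i = gamma(i),   i,j = 1..p.
Substitute the sample gammas (Toeplitz matrix and right-hand side of size 1):
  Gamma_p = [[2.8104]]
  r_p     = [1.5092]
With p = 1 this is the single equation gamma(0) phi_1 = gamma(1):
  phi_hat_1 = gamma(1) / gamma(0) = 1.5092 / 2.8104 = 0.5370.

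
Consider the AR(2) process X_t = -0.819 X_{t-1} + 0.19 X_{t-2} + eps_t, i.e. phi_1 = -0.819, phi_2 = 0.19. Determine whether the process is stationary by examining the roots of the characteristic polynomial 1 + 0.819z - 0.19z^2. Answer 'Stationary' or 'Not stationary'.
\text{Not stationary}

The AR(p) characteristic polynomial is P(z) = 1 + 0.819z - 0.19z^2.
Stationarity requires all roots to lie outside the unit circle, i.e. |z| > 1 for every root.
Set 1 + (0.819) z + (-0.19) z^2 = 0, i.e. a z^2 + b z + c = 0 with a = -0.19, b = 0.819, c = 1.
Discriminant D = b^2 - 4ac = (0.819)^2 - 4*(-0.19)*1 = 0.670761 - (-0.76) = 1.430761.
D >= 0, so the roots are real: z = (-b +/- sqrt(D)) / (2a) = (-0.819 +/- 1.196144) / (-0.38).
  z_1 = (-0.819 + 1.196144) / (-0.38) = -0.9925,   |z_1| = 0.9925.
  z_2 = (-0.819 - 1.196144) / (-0.38) = 5.303,   |z_2| = 5.303.
Moduli of all roots: 0.9925, 5.3030.
All moduli strictly greater than 1? No.
Verdict: Not stationary.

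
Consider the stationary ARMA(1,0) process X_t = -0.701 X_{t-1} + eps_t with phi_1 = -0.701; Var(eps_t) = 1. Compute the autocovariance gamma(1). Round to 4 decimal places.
\gamma(1) = -1.3783

Multiply the model equation by X_{t-k} and take expectations. With theta_0 = psi_0 = 1 and psi_j the MA(infinity) weights, this gives
  gamma(k) - sum_i phi_i gamma(k-i) = c_k,
  c_k = sigma^2 * sum_{j=k..q} theta_j psi_{j-k}   (c_k = 0 for k > q),
using gamma(-m) = gamma(m).
Pure AR (q = 0): c_0 = sigma^2 = 1, c_k = 0 for k >= 1.
Equations for k = 0 and k = 1 (AR order 1):
  gamma(0) = phi_1 gamma(1) + c_0
  gamma(1) = phi_1 gamma(0) + c_1
Substituting the second into the first: gamma(0) (1 - phi_1^2) = c_0 + phi_1 c_1, so
  gamma(0) = c_0 / (1 - phi_1^2) = 1 / (1 - (-0.701)^2) = 1 / 0.508599 = 1.966186.
  gamma(1) = phi_1 gamma(0) = (-0.701)(1.966186) = -1.378296.
Therefore gamma(1) = -1.3783 (to 4 decimal places).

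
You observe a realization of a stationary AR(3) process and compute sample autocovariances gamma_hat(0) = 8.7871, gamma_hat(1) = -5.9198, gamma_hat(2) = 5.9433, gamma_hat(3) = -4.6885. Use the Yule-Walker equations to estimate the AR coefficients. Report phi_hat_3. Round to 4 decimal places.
\hat\phi_{3} = 0.0240

The Yule-Walker equations for an AR(p) process read, in matrix form,
  Gamma_p phi = r_p,   with   (Gamma_p)_{ij} = gamma(|i - j|),
                       (r_p)_i = gamma(i),   i,j = 1..p.
Substitute the sample gammas (Toeplitz matrix and right-hand side of size 3):
  Gamma_p = [[8.7871, -5.9198, 5.9433], [-5.9198, 8.7871, -5.9198], [5.9433, -5.9198, 8.7871]]
  r_p     = [-5.9198, 5.9433, -4.6885]
Written out (R1..R3):
  (R1) 8.7871 phi_1 - 5.9198 phi_2 + 5.9433 phi_3 = -5.9198
  (R2) -5.9198 phi_1 + 8.7871 phi_2 - 5.9198 phi_3 = 5.9433
  (R3) 5.9433 phi_1 - 5.9198 phi_2 + 8.7871 phi_3 = -4.6885
Gaussian elimination:
  R2 <- R2 - (-5.9198/8.7871) R1 = R2 - (-0.673692) R1:  4.798977 phi_2 - 1.915846 phi_3 = 1.955177
  R3 <- R3 - (5.9433/8.7871) R1 = R3 - (0.676366) R1:  -1.915846 phi_2 + 4.767251 phi_3 = -0.684546
  R3 <- R3 - (-1.915846/4.798977) R2 = R3 - (-0.39922) R2:  4.002408 phi_3 = 0.095999
Back-substitution:
  phi_hat_3 = 0.095999 / 4.002408 = 0.023985
  phi_hat_2 = (1.955177 - (-1.915846)(0.023985)) / 4.798977 = 0.416991
  phi_hat_1 = (-5.9198 - (-5.9198)(0.416991) - (5.9433)(0.023985)) / 8.7871 = -0.408992
So phi_hat = [-0.4090, 0.4170, 0.0240].
Therefore phi_hat_3 = 0.0240.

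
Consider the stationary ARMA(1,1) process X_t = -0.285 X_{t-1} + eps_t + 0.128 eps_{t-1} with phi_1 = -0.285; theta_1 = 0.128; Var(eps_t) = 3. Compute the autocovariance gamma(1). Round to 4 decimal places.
\gamma(1) = -0.4939

Multiply the model equation by X_{t-k} and take expectations. With theta_0 = psi_0 = 1 and psi_j the MA(infinity) weights, this gives
  gamma(k) - sum_i phi_i gamma(k-i) = c_k,
  c_k = sigma^2 * sum_{j=k..q} theta_j psi_{j-k}   (c_k = 0 for k > q),
using gamma(-m) = gamma(m).
psi-weights needed (psi_j = theta_j + sum_i phi_i psi_{j-i}):
  psi_1 = theta_1 + phi_1 = 0.128 + (-0.285) = -0.157
Right-hand sides:
  c_0 = sigma^2 (1 + theta_1 psi_1) = 3 * (1 + (0.128)(-0.157)) = 3 * 0.979904 = 2.939712
  c_1 = sigma^2 theta_1 = 3 * (0.128) = 0.384
  c_2 = 0
Equations for k = 0 and k = 1 (AR order 1):
  gamma(0) = phi_1 gamma(1) + c_0
  gamma(1) = phi_1 gamma(0) + c_1
Substituting the second into the first: gamma(0) (1 - phi_1^2) = c_0 + phi_1 c_1, so
  gamma(0) = (c_0 + phi_1 c_1) / (1 - phi_1^2) = (2.939712 + (-0.285)(0.384)) / (1 - (-0.285)^2) = 2.830272 / 0.918775 = 3.080484.
  gamma(1) = phi_1 gamma(0) + c_1 = (-0.285)(3.080484) + (0.384) = -0.493938.
Therefore gamma(1) = -0.4939 (to 4 decimal places).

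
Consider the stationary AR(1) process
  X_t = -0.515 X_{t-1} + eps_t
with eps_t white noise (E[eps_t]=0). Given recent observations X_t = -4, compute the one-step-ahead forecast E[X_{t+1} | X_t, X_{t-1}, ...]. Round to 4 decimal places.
E[X_{t+1} \mid \mathcal F_t] = 2.0600

For an AR(p) model X_t = c + sum_i phi_i X_{t-i} + eps_t, the
one-step-ahead conditional mean is
  E[X_{t+1} | X_t, ...] = c + sum_i phi_i X_{t+1-i}.
Substitute known values:
  E[X_{t+1} | ...] = (-0.515) * (-4)
                   = 2.0600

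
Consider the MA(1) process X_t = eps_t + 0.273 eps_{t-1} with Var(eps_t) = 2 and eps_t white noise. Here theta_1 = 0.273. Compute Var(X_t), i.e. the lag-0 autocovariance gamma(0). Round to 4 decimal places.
\gamma(0) = 2.1491

For an MA(q) process X_t = eps_t + sum_i theta_i eps_{t-i} with
Var(eps_t) = sigma^2, the variance is
  gamma(0) = sigma^2 * (1 + sum_i theta_i^2).
  sum_i theta_i^2 = (0.273)^2 = 0.074529.
  gamma(0) = 2 * (1 + 0.074529) = 2 * 1.074529 = 2.149058, which rounds to 2.1491.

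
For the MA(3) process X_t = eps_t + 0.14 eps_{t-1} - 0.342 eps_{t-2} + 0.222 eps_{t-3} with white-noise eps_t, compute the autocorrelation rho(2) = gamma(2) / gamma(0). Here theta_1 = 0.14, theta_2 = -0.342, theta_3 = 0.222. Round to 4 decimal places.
\rho(2) = -0.2622

For an MA(q) process with theta_0 = 1, the autocovariance is
  gamma(k) = sigma^2 * sum_{i=0..q-k} theta_i * theta_{i+k},
and rho(k) = gamma(k) / gamma(0). Sigma^2 cancels.
  numerator   = (1)*(-0.342) + (0.14)*(0.222) = -0.31092.
  denominator = (1)^2 + (0.14)^2 + (-0.342)^2 + (0.222)^2 = 1.185848.
  rho(2) = -0.31092 / 1.185848 = -0.2622.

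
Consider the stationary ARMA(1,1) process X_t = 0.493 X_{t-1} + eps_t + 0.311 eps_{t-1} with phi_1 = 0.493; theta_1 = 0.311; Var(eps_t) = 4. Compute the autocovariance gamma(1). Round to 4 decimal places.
\gamma(1) = 4.9000

Multiply the model equation by X_{t-k} and take expectations. With theta_0 = psi_0 = 1 and psi_j the MA(infinity) weights, this gives
  gamma(k) - sum_i phi_i gamma(k-i) = c_k,
  c_k = sigma^2 * sum_{j=k..q} theta_j psi_{j-k}   (c_k = 0 for k > q),
using gamma(-m) = gamma(m).
psi-weights needed (psi_j = theta_j + sum_i phi_i psi_{j-i}):
  psi_1 = theta_1 + phi_1 = 0.311 + (0.493) = 0.804
Right-hand sides:
  c_0 = sigma^2 (1 + theta_1 psi_1) = 4 * (1 + (0.311)(0.804)) = 4 * 1.250044 = 5.000176
  c_1 = sigma^2 theta_1 = 4 * (0.311) = 1.244
  c_2 = 0
Equations for k = 0 and k = 1 (AR order 1):
  gamma(0) = phi_1 gamma(1) + c_0
  gamma(1) = phi_1 gamma(0) + c_1
Substituting the second into the first: gamma(0) (1 - phi_1^2) = c_0 + phi_1 c_1, so
  gamma(0) = (c_0 + phi_1 c_1) / (1 - phi_1^2) = (5.000176 + (0.493)(1.244)) / (1 - (0.493)^2) = 5.613468 / 0.756951 = 7.415893.
  gamma(1) = phi_1 gamma(0) + c_1 = (0.493)(7.415893) + (1.244) = 4.900035.
Therefore gamma(1) = 4.9000 (to 4 decimal places).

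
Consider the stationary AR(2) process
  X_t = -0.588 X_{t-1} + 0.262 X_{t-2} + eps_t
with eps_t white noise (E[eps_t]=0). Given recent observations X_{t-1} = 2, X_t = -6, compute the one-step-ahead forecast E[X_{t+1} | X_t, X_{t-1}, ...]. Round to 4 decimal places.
E[X_{t+1} \mid \mathcal F_t] = 4.0520

For an AR(p) model X_t = c + sum_i phi_i X_{t-i} + eps_t, the
one-step-ahead conditional mean is
  E[X_{t+1} | X_t, ...] = c + sum_i phi_i X_{t+1-i}.
Substitute known values:
  E[X_{t+1} | ...] = (-0.588) * (-6) + (0.262) * (2)
                   = 4.0520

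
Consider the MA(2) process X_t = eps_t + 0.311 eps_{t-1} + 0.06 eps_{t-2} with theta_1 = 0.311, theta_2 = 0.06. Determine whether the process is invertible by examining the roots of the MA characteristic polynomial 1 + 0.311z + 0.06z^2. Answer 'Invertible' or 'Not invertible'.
\text{Invertible}

The MA(q) characteristic polynomial is P(z) = 1 + 0.311z + 0.06z^2.
Invertibility requires all roots to lie outside the unit circle, i.e. |z| > 1 for every root.
Set 1 + (0.311) z + (0.06) z^2 = 0, i.e. a z^2 + b z + c = 0 with a = 0.06, b = 0.311, c = 1.
Discriminant D = b^2 - 4ac = (0.311)^2 - 4*(0.06)*1 = 0.096721 - (0.24) = -0.143279.
D < 0, so the roots are the complex-conjugate pair z = (-b +/- i sqrt(-D)) / (2a) = -2.5917 +/- 3.1544i.
For a conjugate pair |z|^2 = z * conj(z) = (product of roots) = c/a = 1/(0.06) = 16.666667, so |z| = sqrt(16.666667) = 4.0825 for both roots.
Moduli of all roots: 4.0825, 4.0825.
All moduli strictly greater than 1? Yes.
Verdict: Invertible.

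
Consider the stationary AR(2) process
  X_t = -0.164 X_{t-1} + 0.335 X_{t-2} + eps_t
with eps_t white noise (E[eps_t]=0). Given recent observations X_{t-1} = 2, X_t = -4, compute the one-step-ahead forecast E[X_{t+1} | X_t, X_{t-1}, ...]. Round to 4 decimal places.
E[X_{t+1} \mid \mathcal F_t] = 1.3260

For an AR(p) model X_t = c + sum_i phi_i X_{t-i} + eps_t, the
one-step-ahead conditional mean is
  E[X_{t+1} | X_t, ...] = c + sum_i phi_i X_{t+1-i}.
Substitute known values:
  E[X_{t+1} | ...] = (-0.164) * (-4) + (0.335) * (2)
                   = 1.3260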